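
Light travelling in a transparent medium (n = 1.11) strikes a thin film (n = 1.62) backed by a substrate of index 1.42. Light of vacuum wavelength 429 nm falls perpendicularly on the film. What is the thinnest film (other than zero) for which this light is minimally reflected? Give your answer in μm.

0.132 μm

At the upper boundary (n = 1.11 to n = 1.62) the reflected ray undergoes a half-wave phase shift.
Ray reflecting at the bottom interface goes from n = 1.62 toward n = 1.42: no phase shift.
Net: one phase inversion between the two reflected rays.
So the condition for destructive reflection is 2 n t = m λ.
Minimum nonzero at m = 1: t = λ / (2 n) = 429 / (2 × 1.62) = 132 nm.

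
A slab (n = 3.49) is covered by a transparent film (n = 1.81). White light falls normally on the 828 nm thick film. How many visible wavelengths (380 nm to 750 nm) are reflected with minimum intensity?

Top surface (1.0 → 1.81): reflection off a higher-index medium gives a half-wave phase shift.
At the lower boundary (n = 1.81 to n = 3.49) the reflected ray undergoes a half-wave phase shift.
The two reflections carry the same phase change, so no net offset.
With no net inversion, destructive interference in reflection requires 2 n t = (m + ½) λ.
λ = 2 n t / (m + ½) = 2997 / (m + ½) nm.
m=3: 856 nm (IR); m=4: 666 nm (visible); m=5: 545 nm (visible); m=6: 461 nm (visible); m=7: 400 nm (visible); m=8: 353 nm (UV).

4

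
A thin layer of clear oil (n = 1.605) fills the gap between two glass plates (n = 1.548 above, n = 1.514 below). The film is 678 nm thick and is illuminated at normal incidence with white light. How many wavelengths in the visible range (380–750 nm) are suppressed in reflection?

3

Ray reflecting at the top interface goes from n = 1.548 toward n = 1.605: a half-wave phase shift.
At the lower boundary (n = 1.605 to n = 1.514) the reflected ray undergoes no phase shift.
Exactly one π shift → a net half-wave offset.
So the condition for destructive reflection is 2 n t = m λ.
λ = 2 n t / m = 2176 / m nm.
m=2: 1088 nm (IR); m=3: 725 nm (visible); m=4: 544 nm (visible); m=5: 435 nm (visible); m=6: 363 nm (UV).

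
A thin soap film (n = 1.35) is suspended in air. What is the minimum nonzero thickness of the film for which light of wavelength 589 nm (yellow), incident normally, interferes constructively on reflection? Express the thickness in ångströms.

1091 Å

At the upper boundary (n = 1.0 to n = 1.35) the reflected ray undergoes a half-wave phase shift.
At the lower boundary (n = 1.35 to n = 1.0) the reflected ray undergoes no phase shift.
The two reflections differ by half a wavelength.
So the condition for constructive reflection is 2 n t = (m + ½) λ.
Minimum at m = 0: t = λ / (4 n) = 589 / (4 × 1.35) = 109 nm.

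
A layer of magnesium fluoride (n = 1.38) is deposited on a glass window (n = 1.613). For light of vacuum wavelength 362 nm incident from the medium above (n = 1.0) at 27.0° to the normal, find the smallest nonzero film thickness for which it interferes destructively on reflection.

69.4 nm

Top surface (1.0 → 1.38): reflection off a higher-index medium gives a half-wave phase shift.
At the lower boundary (n = 1.38 to n = 1.613) the reflected ray undergoes a half-wave phase shift.
Zero or two π shifts → no net half-wave offset.
So the condition for destructive reflection is 2 n t cos θ_r = (m + ½) λ.
Snell's law: 1.0 sin 27.0° = 1.38 sin θ_r → sin θ_r = 0.329, cos θ_r = 0.944.
Minimum at m = 0: t = λ / (4 n cos θ_r) = 362 / (4 × 1.38 × 0.944) = 69.4 nm.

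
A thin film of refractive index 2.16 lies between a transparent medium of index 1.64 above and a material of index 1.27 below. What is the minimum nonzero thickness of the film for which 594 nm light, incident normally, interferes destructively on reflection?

Top surface (1.64 → 2.16): reflection off a higher-index medium gives a half-wave phase shift.
At the lower boundary (n = 2.16 to n = 1.27) the reflected ray undergoes no phase shift.
The two reflections differ by half a wavelength.
So the condition for destructive reflection is 2 n t = m λ.
Minimum nonzero at m = 1: t = λ / (2 n) = 594 / (2 × 2.16) = 138 nm.

138 nm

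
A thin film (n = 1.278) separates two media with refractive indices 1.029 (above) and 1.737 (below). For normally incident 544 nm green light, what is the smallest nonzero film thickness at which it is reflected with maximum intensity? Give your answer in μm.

0.213 μm

At the upper boundary (n = 1.029 to n = 1.278) the reflected ray undergoes a half-wave phase shift.
Ray reflecting at the bottom interface goes from n = 1.278 toward n = 1.737: a half-wave phase shift.
Zero or two π shifts → no net half-wave offset.
For bright reflection here: 2 n t = m λ.
The smallest nonzero thickness corresponds to m = 1: t = m λ / (2 n) = 1.00 × 544 / (2 × 1.278) = 213 nm.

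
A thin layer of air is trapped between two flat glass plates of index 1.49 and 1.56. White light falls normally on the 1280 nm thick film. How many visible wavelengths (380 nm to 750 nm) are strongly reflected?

Ray reflecting at the top interface goes from n = 1.49 toward n = 1.0: no phase shift.
Bottom surface (1.0 → 1.56): reflection off a higher-index medium gives a half-wave phase shift.
The two reflections differ by half a wavelength.
With one net inversion, constructive interference in reflection requires 2 n t = (m + ½) λ.
λ = 2 n t / (m + ½) = 2560 / (m + ½) nm.
m=2: 1024 nm (IR); m=3: 731 nm (visible); m=4: 569 nm (visible); m=5: 465 nm (visible); m=6: 394 nm (visible); m=7: 341 nm (UV).

4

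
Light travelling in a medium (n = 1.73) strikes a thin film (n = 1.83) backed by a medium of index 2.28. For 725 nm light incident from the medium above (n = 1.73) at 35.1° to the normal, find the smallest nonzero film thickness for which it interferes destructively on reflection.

118 nm

Ray reflecting at the top interface goes from n = 1.73 toward n = 1.83: a half-wave phase shift.
Bottom surface (1.83 → 2.28): reflection off a higher-index medium gives a half-wave phase shift.
The two reflections carry the same phase change, so no net offset.
For minimum reflection here: 2 n t cos θ_r = (m + ½) λ.
Snell's law: 1.73 sin 35.1° = 1.83 sin θ_r → sin θ_r = 0.544, cos θ_r = 0.839.
Minimum at m = 0: t = λ / (4 n cos θ_r) = 725 / (4 × 1.83 × 0.839) = 118 nm.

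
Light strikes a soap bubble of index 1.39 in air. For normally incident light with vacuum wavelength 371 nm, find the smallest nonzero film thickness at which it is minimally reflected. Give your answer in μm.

0.133 μm

At the upper boundary (n = 1.0 to n = 1.39) the reflected ray undergoes a half-wave phase shift.
Ray reflecting at the bottom interface goes from n = 1.39 toward n = 1.0: no phase shift.
Net: one phase inversion between the two reflected rays.
So the condition for destructive reflection is 2 n t = m λ.
Minimum nonzero at m = 1: t = λ / (2 n) = 371 / (2 × 1.39) = 133 nm.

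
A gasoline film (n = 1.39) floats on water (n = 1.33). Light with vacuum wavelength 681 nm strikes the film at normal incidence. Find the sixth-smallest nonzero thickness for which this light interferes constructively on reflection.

1347 nm

At the upper boundary (n = 1.0 to n = 1.39) the reflected ray undergoes a half-wave phase shift.
At the lower boundary (n = 1.39 to n = 1.33) the reflected ray undergoes no phase shift.
Exactly one π shift → a net half-wave offset.
So the condition for constructive reflection is 2 n t = (m + ½) λ.
The sixth-smallest nonzero thickness corresponds to m = 5: t = (m + ½) λ / (2 n) = 5.50 × 681 / (2 × 1.39) = 1347 nm.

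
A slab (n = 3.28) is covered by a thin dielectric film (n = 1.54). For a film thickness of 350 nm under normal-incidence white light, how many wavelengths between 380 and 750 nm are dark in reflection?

At the upper boundary (n = 1.0 to n = 1.54) the reflected ray undergoes a half-wave phase shift.
Bottom surface (1.54 → 3.28): reflection off a higher-index medium gives a half-wave phase shift.
Net: no relative phase inversion (both shifts match).
For dark reflection here: 2 n t = (m + ½) λ.
λ = 2 n t / (m + ½) = 1078 / (m + ½) nm.
m=0: 2156 nm (IR); m=1: 719 nm (visible); m=2: 431 nm (visible); m=3: 308 nm (UV).

2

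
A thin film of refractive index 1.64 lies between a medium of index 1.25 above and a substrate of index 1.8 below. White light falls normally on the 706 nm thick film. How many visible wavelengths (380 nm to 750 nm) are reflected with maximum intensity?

3

At the upper boundary (n = 1.25 to n = 1.64) the reflected ray undergoes a half-wave phase shift.
Bottom surface (1.64 → 1.8): reflection off a higher-index medium gives a half-wave phase shift.
Net: no relative phase inversion (both shifts match).
So the condition for constructive reflection is 2 n t = m λ.
λ = 2 n t / m = 2316 / m nm.
m=3: 772 nm (IR); m=4: 579 nm (visible); m=5: 463 nm (visible); m=6: 386 nm (visible); m=7: 331 nm (UV).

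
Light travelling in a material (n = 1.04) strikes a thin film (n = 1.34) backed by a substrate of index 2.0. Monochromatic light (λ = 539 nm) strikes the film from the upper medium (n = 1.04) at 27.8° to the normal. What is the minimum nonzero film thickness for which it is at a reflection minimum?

Ray reflecting at the top interface goes from n = 1.04 toward n = 1.34: a half-wave phase shift.
Bottom surface (1.34 → 2.0): reflection off a higher-index medium gives a half-wave phase shift.
Zero or two π shifts → no net half-wave offset.
With no net inversion, destructive interference in reflection requires 2 n t cos θ_r = (m + ½) λ.
Snell's law: 1.04 sin 27.8° = 1.34 sin θ_r → sin θ_r = 0.362, cos θ_r = 0.932.
Minimum at m = 0: t = λ / (4 n cos θ_r) = 539 / (4 × 1.34 × 0.932) = 108 nm.

108 nm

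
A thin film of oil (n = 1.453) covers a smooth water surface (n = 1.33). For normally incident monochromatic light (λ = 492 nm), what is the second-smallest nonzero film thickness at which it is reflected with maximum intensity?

Ray reflecting at the top interface goes from n = 1.0 toward n = 1.453: a half-wave phase shift.
Ray reflecting at the bottom interface goes from n = 1.453 toward n = 1.33: no phase shift.
The two reflections differ by half a wavelength.
For strong reflection here: 2 n t = (m + ½) λ.
The second-smallest nonzero thickness corresponds to m = 1: t = (m + ½) λ / (2 n) = 1.50 × 492 / (2 × 1.453) = 254 nm.

254 nm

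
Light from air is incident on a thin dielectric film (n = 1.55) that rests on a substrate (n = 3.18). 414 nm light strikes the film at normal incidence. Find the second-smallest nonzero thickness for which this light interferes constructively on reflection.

267 nm

Top surface (1.0 → 1.55): reflection off a higher-index medium gives a half-wave phase shift.
Ray reflecting at the bottom interface goes from n = 1.55 toward n = 3.18: a half-wave phase shift.
Zero or two π shifts → no net half-wave offset.
For maximum reflection here: 2 n t = m λ.
The second-smallest nonzero thickness corresponds to m = 2: t = m λ / (2 n) = 2.00 × 414 / (2 × 1.55) = 267 nm.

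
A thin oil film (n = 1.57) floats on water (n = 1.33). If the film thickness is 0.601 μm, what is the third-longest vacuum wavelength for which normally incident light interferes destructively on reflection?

629 nm

Ray reflecting at the top interface goes from n = 1.0 toward n = 1.57: a half-wave phase shift.
Ray reflecting at the bottom interface goes from n = 1.57 toward n = 1.33: no phase shift.
The two reflections differ by half a wavelength.
So the condition for destructive reflection is 2 n t = m λ.
λ = 2 n t / m. The third-longest wavelength is m = 3: λ = 2 × 1.57 × 601 / 3.00 = 629 nm.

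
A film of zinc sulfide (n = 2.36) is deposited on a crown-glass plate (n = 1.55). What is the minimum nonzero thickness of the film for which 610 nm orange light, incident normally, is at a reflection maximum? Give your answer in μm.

Top surface (1.0 → 2.36): reflection off a higher-index medium gives a half-wave phase shift.
Ray reflecting at the bottom interface goes from n = 2.36 toward n = 1.55: no phase shift.
Net: one phase inversion between the two reflected rays.
With one net inversion, constructive interference in reflection requires 2 n t = (m + ½) λ.
Minimum at m = 0: t = λ / (4 n) = 610 / (4 × 2.36) = 64.6 nm.

0.0646 μm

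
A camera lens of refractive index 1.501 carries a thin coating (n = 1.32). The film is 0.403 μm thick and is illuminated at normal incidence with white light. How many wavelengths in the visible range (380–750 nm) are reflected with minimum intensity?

At the upper boundary (n = 1.0 to n = 1.32) the reflected ray undergoes a half-wave phase shift.
At the lower boundary (n = 1.32 to n = 1.501) the reflected ray undergoes a half-wave phase shift.
The two reflections carry the same phase change, so no net offset.
So the condition for destructive reflection is 2 n t = (m + ½) λ.
λ = 2 n t / (m + ½) = 1064 / (m + ½) nm.
m=0: 2128 nm (IR); m=1: 709 nm (visible); m=2: 426 nm (visible); m=3: 304 nm (UV).

2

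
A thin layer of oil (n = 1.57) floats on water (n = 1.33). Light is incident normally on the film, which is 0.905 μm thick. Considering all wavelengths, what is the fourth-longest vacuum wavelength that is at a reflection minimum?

At the upper boundary (n = 1.0 to n = 1.57) the reflected ray undergoes a half-wave phase shift.
Ray reflecting at the bottom interface goes from n = 1.57 toward n = 1.33: no phase shift.
The two reflections differ by half a wavelength.
So the condition for destructive reflection is 2 n t = m λ.
λ = 2 n t / m. The fourth-longest wavelength is m = 4: λ = 2 × 1.57 × 905 / 4.00 = 710 nm.

710 nm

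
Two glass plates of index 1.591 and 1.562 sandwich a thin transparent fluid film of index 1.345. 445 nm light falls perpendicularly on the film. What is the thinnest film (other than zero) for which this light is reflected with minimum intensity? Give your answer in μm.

Top surface (1.591 → 1.345): reflection off a lower-index medium gives no phase shift.
At the lower boundary (n = 1.345 to n = 1.562) the reflected ray undergoes a half-wave phase shift.
Exactly one π shift → a net half-wave offset.
For dark reflection here: 2 n t = m λ.
Minimum nonzero at m = 1: t = λ / (2 n) = 445 / (2 × 1.345) = 165 nm.

0.165 μm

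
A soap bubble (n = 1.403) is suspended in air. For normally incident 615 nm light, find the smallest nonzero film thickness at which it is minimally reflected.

Top surface (1.0 → 1.403): reflection off a higher-index medium gives a half-wave phase shift.
Bottom surface (1.403 → 1.0): reflection off a lower-index medium gives no phase shift.
The two reflections differ by half a wavelength.
For weak reflection here: 2 n t = m λ.
Minimum nonzero at m = 1: t = λ / (2 n) = 615 / (2 × 1.403) = 219 nm.

219 nm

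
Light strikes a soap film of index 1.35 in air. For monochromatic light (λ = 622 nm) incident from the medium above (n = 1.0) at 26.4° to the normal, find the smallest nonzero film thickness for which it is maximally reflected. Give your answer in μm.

0.122 μm

Ray reflecting at the top interface goes from n = 1.0 toward n = 1.35: a half-wave phase shift.
Bottom surface (1.35 → 1.0): reflection off a lower-index medium gives no phase shift.
Exactly one π shift → a net half-wave offset.
With one net inversion, constructive interference in reflection requires 2 n t cos θ_r = (m + ½) λ.
Snell's law: 1.0 sin 26.4° = 1.35 sin θ_r → sin θ_r = 0.329, cos θ_r = 0.944.
Minimum at m = 0: t = λ / (4 n cos θ_r) = 622 / (4 × 1.35 × 0.944) = 122 nm.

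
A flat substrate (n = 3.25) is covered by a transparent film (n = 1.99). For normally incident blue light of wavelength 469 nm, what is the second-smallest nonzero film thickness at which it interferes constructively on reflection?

Top surface (1.0 → 1.99): reflection off a higher-index medium gives a half-wave phase shift.
At the lower boundary (n = 1.99 to n = 3.25) the reflected ray undergoes a half-wave phase shift.
The two reflections carry the same phase change, so no net offset.
For bright reflection here: 2 n t = m λ.
The second-smallest nonzero thickness corresponds to m = 2: t = m λ / (2 n) = 2.00 × 469 / (2 × 1.99) = 236 nm.

236 nm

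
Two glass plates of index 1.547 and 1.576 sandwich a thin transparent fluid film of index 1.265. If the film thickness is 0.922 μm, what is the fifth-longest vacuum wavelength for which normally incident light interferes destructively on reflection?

467 nm

Top surface (1.547 → 1.265): reflection off a lower-index medium gives no phase shift.
Bottom surface (1.265 → 1.576): reflection off a higher-index medium gives a half-wave phase shift.
Net: one phase inversion between the two reflected rays.
For weak reflection here: 2 n t = m λ.
λ = 2 n t / m. The fifth-longest wavelength is m = 5: λ = 2 × 1.265 × 922 / 5.00 = 467 nm.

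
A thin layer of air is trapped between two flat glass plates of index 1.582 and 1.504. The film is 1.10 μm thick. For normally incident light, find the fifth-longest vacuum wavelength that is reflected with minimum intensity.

440 nm

Ray reflecting at the top interface goes from n = 1.582 toward n = 1.0: no phase shift.
Bottom surface (1.0 → 1.504): reflection off a higher-index medium gives a half-wave phase shift.
Exactly one π shift → a net half-wave offset.
So the condition for destructive reflection is 2 n t = m λ.
λ = 2 n t / m. The fifth-longest wavelength is m = 5: λ = 2 × 1.0 × 1100 / 5.00 = 440 nm.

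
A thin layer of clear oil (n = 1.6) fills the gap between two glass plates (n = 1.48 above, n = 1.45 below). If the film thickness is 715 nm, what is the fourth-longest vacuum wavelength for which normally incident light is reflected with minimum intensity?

Top surface (1.48 → 1.6): reflection off a higher-index medium gives a half-wave phase shift.
At the lower boundary (n = 1.6 to n = 1.45) the reflected ray undergoes no phase shift.
Exactly one π shift → a net half-wave offset.
With one net inversion, destructive interference in reflection requires 2 n t = m λ.
λ = 2 n t / m. The fourth-longest wavelength is m = 4: λ = 2 × 1.6 × 715 / 4.00 = 572 nm.

572 nm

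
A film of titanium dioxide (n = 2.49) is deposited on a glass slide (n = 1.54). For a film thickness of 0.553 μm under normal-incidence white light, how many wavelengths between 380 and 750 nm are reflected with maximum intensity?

3

Ray reflecting at the top interface goes from n = 1.0 toward n = 2.49: a half-wave phase shift.
Bottom surface (2.49 → 1.54): reflection off a lower-index medium gives no phase shift.
The two reflections differ by half a wavelength.
For strong reflection here: 2 n t = (m + ½) λ.
λ = 2 n t / (m + ½) = 2754 / (m + ½) nm.
m=3: 787 nm (IR); m=4: 612 nm (visible); m=5: 501 nm (visible); m=6: 424 nm (visible); m=7: 367 nm (UV).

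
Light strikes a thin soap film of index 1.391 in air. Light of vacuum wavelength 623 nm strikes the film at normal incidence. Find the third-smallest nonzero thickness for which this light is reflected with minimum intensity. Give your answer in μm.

At the upper boundary (n = 1.0 to n = 1.391) the reflected ray undergoes a half-wave phase shift.
Ray reflecting at the bottom interface goes from n = 1.391 toward n = 1.0: no phase shift.
Exactly one π shift → a net half-wave offset.
With one net inversion, destructive interference in reflection requires 2 n t = m λ.
The third-smallest nonzero thickness corresponds to m = 3: t = m λ / (2 n) = 3.00 × 623 / (2 × 1.391) = 672 nm.

0.672 μm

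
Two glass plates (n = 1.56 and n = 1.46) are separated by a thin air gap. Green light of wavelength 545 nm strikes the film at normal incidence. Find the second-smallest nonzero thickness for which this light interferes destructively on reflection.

Top surface (1.56 → 1.0): reflection off a lower-index medium gives no phase shift.
Ray reflecting at the bottom interface goes from n = 1.0 toward n = 1.46: a half-wave phase shift.
Exactly one π shift → a net half-wave offset.
For minimum reflection here: 2 n t = m λ.
The second-smallest nonzero thickness corresponds to m = 2: t = m λ / (2 n) = 2.00 × 545 / (2 × 1.0) = 545 nm.

545 nm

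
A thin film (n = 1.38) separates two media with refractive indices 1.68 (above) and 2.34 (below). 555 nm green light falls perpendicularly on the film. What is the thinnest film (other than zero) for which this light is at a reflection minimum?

201 nm

Top surface (1.68 → 1.38): reflection off a lower-index medium gives no phase shift.
Ray reflecting at the bottom interface goes from n = 1.38 toward n = 2.34: a half-wave phase shift.
Net: one phase inversion between the two reflected rays.
So the condition for destructive reflection is 2 n t = m λ.
Minimum nonzero at m = 1: t = λ / (2 n) = 555 / (2 × 1.38) = 201 nm.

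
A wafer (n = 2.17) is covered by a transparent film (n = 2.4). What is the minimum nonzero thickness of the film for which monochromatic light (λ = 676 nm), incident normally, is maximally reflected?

Top surface (1.0 → 2.4): reflection off a higher-index medium gives a half-wave phase shift.
Ray reflecting at the bottom interface goes from n = 2.4 toward n = 2.17: no phase shift.
The two reflections differ by half a wavelength.
So the condition for constructive reflection is 2 n t = (m + ½) λ.
Minimum at m = 0: t = λ / (4 n) = 676 / (4 × 2.4) = 70.4 nm.

70.4 nm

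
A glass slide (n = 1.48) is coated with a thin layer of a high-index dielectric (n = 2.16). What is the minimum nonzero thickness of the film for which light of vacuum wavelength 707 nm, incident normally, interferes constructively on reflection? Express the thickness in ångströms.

818 Å

At the upper boundary (n = 1.0 to n = 2.16) the reflected ray undergoes a half-wave phase shift.
Ray reflecting at the bottom interface goes from n = 2.16 toward n = 1.48: no phase shift.
Net: one phase inversion between the two reflected rays.
With one net inversion, constructive interference in reflection requires 2 n t = (m + ½) λ.
Minimum at m = 0: t = λ / (4 n) = 707 / (4 × 2.16) = 81.8 nm.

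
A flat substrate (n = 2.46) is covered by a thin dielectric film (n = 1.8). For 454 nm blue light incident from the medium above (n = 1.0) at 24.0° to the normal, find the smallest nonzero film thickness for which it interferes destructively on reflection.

64.7 nm

At the upper boundary (n = 1.0 to n = 1.8) the reflected ray undergoes a half-wave phase shift.
At the lower boundary (n = 1.8 to n = 2.46) the reflected ray undergoes a half-wave phase shift.
Net: no relative phase inversion (both shifts match).
So the condition for destructive reflection is 2 n t cos θ_r = (m + ½) λ.
Snell's law: 1.0 sin 24.0° = 1.8 sin θ_r → sin θ_r = 0.226, cos θ_r = 0.974.
Minimum at m = 0: t = λ / (4 n cos θ_r) = 454 / (4 × 1.8 × 0.974) = 64.7 nm.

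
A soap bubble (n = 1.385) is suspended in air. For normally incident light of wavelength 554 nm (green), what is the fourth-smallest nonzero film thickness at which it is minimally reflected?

Top surface (1.0 → 1.385): reflection off a higher-index medium gives a half-wave phase shift.
At the lower boundary (n = 1.385 to n = 1.0) the reflected ray undergoes no phase shift.
Net: one phase inversion between the two reflected rays.
For weak reflection here: 2 n t = m λ.
The fourth-smallest nonzero thickness corresponds to m = 4: t = m λ / (2 n) = 4.00 × 554 / (2 × 1.385) = 800 nm.

800 nm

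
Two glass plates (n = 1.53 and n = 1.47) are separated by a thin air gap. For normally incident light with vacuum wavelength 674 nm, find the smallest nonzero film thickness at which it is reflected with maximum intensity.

Top surface (1.53 → 1.0): reflection off a lower-index medium gives no phase shift.
Bottom surface (1.0 → 1.47): reflection off a higher-index medium gives a half-wave phase shift.
Exactly one π shift → a net half-wave offset.
With one net inversion, constructive interference in reflection requires 2 n t = (m + ½) λ.
Minimum at m = 0: t = λ / (4 n) = 674 / (4 × 1.0) = 169 nm.

169 nm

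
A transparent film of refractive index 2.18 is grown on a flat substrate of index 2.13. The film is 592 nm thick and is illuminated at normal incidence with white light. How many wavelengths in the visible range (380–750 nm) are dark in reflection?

At the upper boundary (n = 1.0 to n = 2.18) the reflected ray undergoes a half-wave phase shift.
Ray reflecting at the bottom interface goes from n = 2.18 toward n = 2.13: no phase shift.
The two reflections differ by half a wavelength.
For minimum reflection here: 2 n t = m λ.
λ = 2 n t / m = 2581 / m nm.
m=3: 860 nm (IR); m=4: 645 nm (visible); m=5: 516 nm (visible); m=6: 430 nm (visible); m=7: 369 nm (UV).

3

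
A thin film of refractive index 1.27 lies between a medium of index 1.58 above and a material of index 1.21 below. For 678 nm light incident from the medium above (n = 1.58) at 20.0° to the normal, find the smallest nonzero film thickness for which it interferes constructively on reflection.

Top surface (1.58 → 1.27): reflection off a lower-index medium gives no phase shift.
Bottom surface (1.27 → 1.21): reflection off a lower-index medium gives no phase shift.
Net: no relative phase inversion (both shifts match).
So the condition for constructive reflection is 2 n t cos θ_r = m λ.
Snell's law: 1.58 sin 20.0° = 1.27 sin θ_r → sin θ_r = 0.426, cos θ_r = 0.905.
Minimum nonzero at m = 1: t = λ / (2 n cos θ_r) = 678 / (2 × 1.27 × 0.905) = 295 nm.

295 nm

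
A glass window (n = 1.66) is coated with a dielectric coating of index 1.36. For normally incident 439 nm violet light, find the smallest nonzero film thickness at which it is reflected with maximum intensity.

161 nm

At the upper boundary (n = 1.0 to n = 1.36) the reflected ray undergoes a half-wave phase shift.
Bottom surface (1.36 → 1.66): reflection off a higher-index medium gives a half-wave phase shift.
Net: no relative phase inversion (both shifts match).
For strong reflection here: 2 n t = m λ.
Minimum nonzero at m = 1: t = λ / (2 n) = 439 / (2 × 1.36) = 161 nm.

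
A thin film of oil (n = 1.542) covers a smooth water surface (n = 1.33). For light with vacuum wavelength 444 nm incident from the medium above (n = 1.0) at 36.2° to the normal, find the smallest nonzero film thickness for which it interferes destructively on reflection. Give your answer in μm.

0.156 μm

Top surface (1.0 → 1.542): reflection off a higher-index medium gives a half-wave phase shift.
At the lower boundary (n = 1.542 to n = 1.33) the reflected ray undergoes no phase shift.
The two reflections differ by half a wavelength.
With one net inversion, destructive interference in reflection requires 2 n t cos θ_r = m λ.
Snell's law: 1.0 sin 36.2° = 1.542 sin θ_r → sin θ_r = 0.383, cos θ_r = 0.924.
Minimum nonzero at m = 1: t = λ / (2 n cos θ_r) = 444 / (2 × 1.542 × 0.924) = 156 nm.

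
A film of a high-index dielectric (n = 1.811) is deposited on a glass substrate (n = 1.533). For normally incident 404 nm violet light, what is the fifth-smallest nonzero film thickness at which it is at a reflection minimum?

Ray reflecting at the top interface goes from n = 1.0 toward n = 1.811: a half-wave phase shift.
At the lower boundary (n = 1.811 to n = 1.533) the reflected ray undergoes no phase shift.
The two reflections differ by half a wavelength.
With one net inversion, destructive interference in reflection requires 2 n t = m λ.
The fifth-smallest nonzero thickness corresponds to m = 5: t = m λ / (2 n) = 5.00 × 404 / (2 × 1.811) = 558 nm.

558 nm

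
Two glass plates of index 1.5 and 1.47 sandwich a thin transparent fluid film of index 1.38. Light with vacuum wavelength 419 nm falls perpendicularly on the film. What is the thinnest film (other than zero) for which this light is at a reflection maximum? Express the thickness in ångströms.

759 Å

Top surface (1.5 → 1.38): reflection off a lower-index medium gives no phase shift.
At the lower boundary (n = 1.38 to n = 1.47) the reflected ray undergoes a half-wave phase shift.
Net: one phase inversion between the two reflected rays.
For maximum reflection here: 2 n t = (m + ½) λ.
Minimum at m = 0: t = λ / (4 n) = 419 / (4 × 1.38) = 75.9 nm.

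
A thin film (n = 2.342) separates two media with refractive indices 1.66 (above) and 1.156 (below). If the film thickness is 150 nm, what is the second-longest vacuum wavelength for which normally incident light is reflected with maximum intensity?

At the upper boundary (n = 1.66 to n = 2.342) the reflected ray undergoes a half-wave phase shift.
Ray reflecting at the bottom interface goes from n = 2.342 toward n = 1.156: no phase shift.
Net: one phase inversion between the two reflected rays.
So the condition for constructive reflection is 2 n t = (m + ½) λ.
λ = 2 n t / (m + ½). The second-longest wavelength is m = 1: λ = 2 × 2.342 × 150 / 1.50 = 468 nm.

468 nm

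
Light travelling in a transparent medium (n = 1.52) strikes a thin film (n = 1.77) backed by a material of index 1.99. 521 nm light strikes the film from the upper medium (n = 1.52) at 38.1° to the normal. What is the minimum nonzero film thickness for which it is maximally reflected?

Ray reflecting at the top interface goes from n = 1.52 toward n = 1.77: a half-wave phase shift.
Bottom surface (1.77 → 1.99): reflection off a higher-index medium gives a half-wave phase shift.
The two reflections carry the same phase change, so no net offset.
With no net inversion, constructive interference in reflection requires 2 n t cos θ_r = m λ.
Snell's law: 1.52 sin 38.1° = 1.77 sin θ_r → sin θ_r = 0.530, cos θ_r = 0.848.
Minimum nonzero at m = 1: t = λ / (2 n cos θ_r) = 521 / (2 × 1.77 × 0.848) = 174 nm.

174 nm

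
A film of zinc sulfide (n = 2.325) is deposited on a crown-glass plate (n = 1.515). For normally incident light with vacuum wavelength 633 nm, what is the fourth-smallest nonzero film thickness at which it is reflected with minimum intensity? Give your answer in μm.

Ray reflecting at the top interface goes from n = 1.0 toward n = 2.325: a half-wave phase shift.
Ray reflecting at the bottom interface goes from n = 2.325 toward n = 1.515: no phase shift.
Exactly one π shift → a net half-wave offset.
So the condition for destructive reflection is 2 n t = m λ.
The fourth-smallest nonzero thickness corresponds to m = 4: t = m λ / (2 n) = 4.00 × 633 / (2 × 2.325) = 545 nm.

0.545 μm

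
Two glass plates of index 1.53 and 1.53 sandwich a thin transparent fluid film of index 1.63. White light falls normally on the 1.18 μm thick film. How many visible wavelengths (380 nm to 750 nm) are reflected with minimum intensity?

5

At the upper boundary (n = 1.53 to n = 1.63) the reflected ray undergoes a half-wave phase shift.
At the lower boundary (n = 1.63 to n = 1.53) the reflected ray undergoes no phase shift.
Net: one phase inversion between the two reflected rays.
With one net inversion, destructive interference in reflection requires 2 n t = m λ.
λ = 2 n t / m = 3847 / m nm.
m=5: 769 nm (IR); m=6: 641 nm (visible); m=7: 550 nm (visible); m=8: 481 nm (visible); m=9: 427 nm (visible); m=10: 385 nm (visible); m=11: 350 nm (UV).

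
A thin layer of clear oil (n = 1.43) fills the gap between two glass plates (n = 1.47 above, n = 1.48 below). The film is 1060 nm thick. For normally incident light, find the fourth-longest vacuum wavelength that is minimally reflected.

758 nm

At the upper boundary (n = 1.47 to n = 1.43) the reflected ray undergoes no phase shift.
Bottom surface (1.43 → 1.48): reflection off a higher-index medium gives a half-wave phase shift.
The two reflections differ by half a wavelength.
With one net inversion, destructive interference in reflection requires 2 n t = m λ.
λ = 2 n t / m. The fourth-longest wavelength is m = 4: λ = 2 × 1.43 × 1060 / 4.00 = 758 nm.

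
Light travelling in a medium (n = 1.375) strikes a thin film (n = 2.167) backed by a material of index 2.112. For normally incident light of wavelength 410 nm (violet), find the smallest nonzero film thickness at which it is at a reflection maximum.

47.3 nm

At the upper boundary (n = 1.375 to n = 2.167) the reflected ray undergoes a half-wave phase shift.
At the lower boundary (n = 2.167 to n = 2.112) the reflected ray undergoes no phase shift.
Net: one phase inversion between the two reflected rays.
For maximum reflection here: 2 n t = (m + ½) λ.
Minimum at m = 0: t = λ / (4 n) = 410 / (4 × 2.167) = 47.3 nm.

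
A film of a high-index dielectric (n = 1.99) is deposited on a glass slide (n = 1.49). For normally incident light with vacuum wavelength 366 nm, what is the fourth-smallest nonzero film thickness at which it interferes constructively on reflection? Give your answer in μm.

0.322 μm

Ray reflecting at the top interface goes from n = 1.0 toward n = 1.99: a half-wave phase shift.
Bottom surface (1.99 → 1.49): reflection off a lower-index medium gives no phase shift.
Exactly one π shift → a net half-wave offset.
So the condition for constructive reflection is 2 n t = (m + ½) λ.
The fourth-smallest nonzero thickness corresponds to m = 3: t = (m + ½) λ / (2 n) = 3.50 × 366 / (2 × 1.99) = 322 nm.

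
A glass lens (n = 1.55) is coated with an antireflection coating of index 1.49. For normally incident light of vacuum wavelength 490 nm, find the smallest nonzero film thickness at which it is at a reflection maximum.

164 nm

At the upper boundary (n = 1.0 to n = 1.49) the reflected ray undergoes a half-wave phase shift.
At the lower boundary (n = 1.49 to n = 1.55) the reflected ray undergoes a half-wave phase shift.
Net: no relative phase inversion (both shifts match).
So the condition for constructive reflection is 2 n t = m λ.
Minimum nonzero at m = 1: t = λ / (2 n) = 490 / (2 × 1.49) = 164 nm.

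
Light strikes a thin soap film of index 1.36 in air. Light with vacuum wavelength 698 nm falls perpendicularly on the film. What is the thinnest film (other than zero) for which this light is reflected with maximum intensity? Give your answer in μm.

At the upper boundary (n = 1.0 to n = 1.36) the reflected ray undergoes a half-wave phase shift.
Bottom surface (1.36 → 1.0): reflection off a lower-index medium gives no phase shift.
The two reflections differ by half a wavelength.
For maximum reflection here: 2 n t = (m + ½) λ.
Minimum at m = 0: t = λ / (4 n) = 698 / (4 × 1.36) = 128 nm.

0.128 μm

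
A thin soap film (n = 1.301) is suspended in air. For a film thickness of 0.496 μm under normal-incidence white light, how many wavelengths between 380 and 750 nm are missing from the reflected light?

Top surface (1.0 → 1.301): reflection off a higher-index medium gives a half-wave phase shift.
At the lower boundary (n = 1.301 to n = 1.0) the reflected ray undergoes no phase shift.
Exactly one π shift → a net half-wave offset.
With one net inversion, destructive interference in reflection requires 2 n t = m λ.
λ = 2 n t / m = 1291 / m nm.
m=1: 1291 nm (IR); m=2: 645 nm (visible); m=3: 430 nm (visible); m=4: 323 nm (UV).

2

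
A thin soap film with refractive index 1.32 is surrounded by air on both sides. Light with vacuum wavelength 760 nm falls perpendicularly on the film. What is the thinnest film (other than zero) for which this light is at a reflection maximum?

Top surface (1.0 → 1.32): reflection off a higher-index medium gives a half-wave phase shift.
Bottom surface (1.32 → 1.0): reflection off a lower-index medium gives no phase shift.
Net: one phase inversion between the two reflected rays.
With one net inversion, constructive interference in reflection requires 2 n t = (m + ½) λ.
Minimum at m = 0: t = λ / (4 n) = 760 / (4 × 1.32) = 144 nm.

144 nm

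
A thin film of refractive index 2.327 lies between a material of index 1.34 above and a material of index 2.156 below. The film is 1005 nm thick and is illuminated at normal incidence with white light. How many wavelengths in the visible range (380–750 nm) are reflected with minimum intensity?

6

Ray reflecting at the top interface goes from n = 1.34 toward n = 2.327: a half-wave phase shift.
Ray reflecting at the bottom interface goes from n = 2.327 toward n = 2.156: no phase shift.
Exactly one π shift → a net half-wave offset.
For minimum reflection here: 2 n t = m λ.
λ = 2 n t / m = 4677 / m nm.
m=6: 780 nm (IR); m=7: 668 nm (visible); m=8: 585 nm (visible); m=9: 520 nm (visible); m=10: 468 nm (visible); m=11: 425 nm (visible); m=12: 390 nm (visible); m=13: 360 nm (UV).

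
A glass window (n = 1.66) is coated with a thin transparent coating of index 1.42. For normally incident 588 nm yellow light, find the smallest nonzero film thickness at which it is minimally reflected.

At the upper boundary (n = 1.0 to n = 1.42) the reflected ray undergoes a half-wave phase shift.
Ray reflecting at the bottom interface goes from n = 1.42 toward n = 1.66: a half-wave phase shift.
Net: no relative phase inversion (both shifts match).
With no net inversion, destructive interference in reflection requires 2 n t = (m + ½) λ.
Minimum at m = 0: t = λ / (4 n) = 588 / (4 × 1.42) = 104 nm.

104 nm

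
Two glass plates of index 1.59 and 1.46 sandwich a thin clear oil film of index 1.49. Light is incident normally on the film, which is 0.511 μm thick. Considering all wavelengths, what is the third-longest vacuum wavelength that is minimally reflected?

Ray reflecting at the top interface goes from n = 1.59 toward n = 1.49: no phase shift.
At the lower boundary (n = 1.49 to n = 1.46) the reflected ray undergoes no phase shift.
The two reflections carry the same phase change, so no net offset.
For dark reflection here: 2 n t = (m + ½) λ.
λ = 2 n t / (m + ½). The third-longest wavelength is m = 2: λ = 2 × 1.49 × 511 / 2.50 = 609 nm.

609 nm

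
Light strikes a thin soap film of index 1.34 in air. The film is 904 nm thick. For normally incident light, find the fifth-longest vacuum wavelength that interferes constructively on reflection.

At the upper boundary (n = 1.0 to n = 1.34) the reflected ray undergoes a half-wave phase shift.
Ray reflecting at the bottom interface goes from n = 1.34 toward n = 1.0: no phase shift.
Exactly one π shift → a net half-wave offset.
For bright reflection here: 2 n t = (m + ½) λ.
λ = 2 n t / (m + ½). The fifth-longest wavelength is m = 4: λ = 2 × 1.34 × 904 / 4.50 = 538 nm.

538 nm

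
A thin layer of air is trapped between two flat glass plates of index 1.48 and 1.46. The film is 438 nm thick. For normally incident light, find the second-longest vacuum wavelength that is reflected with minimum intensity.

438 nm

At the upper boundary (n = 1.48 to n = 1.0) the reflected ray undergoes no phase shift.
At the lower boundary (n = 1.0 to n = 1.46) the reflected ray undergoes a half-wave phase shift.
Net: one phase inversion between the two reflected rays.
With one net inversion, destructive interference in reflection requires 2 n t = m λ.
λ = 2 n t / m. The second-longest wavelength is m = 2: λ = 2 × 1.0 × 438 / 2.00 = 438 nm.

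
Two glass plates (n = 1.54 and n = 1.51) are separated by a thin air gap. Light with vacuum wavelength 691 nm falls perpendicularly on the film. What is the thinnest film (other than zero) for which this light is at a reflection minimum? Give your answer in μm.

0.346 μm

Ray reflecting at the top interface goes from n = 1.54 toward n = 1.0: no phase shift.
Ray reflecting at the bottom interface goes from n = 1.0 toward n = 1.51: a half-wave phase shift.
Exactly one π shift → a net half-wave offset.
So the condition for destructive reflection is 2 n t = m λ.
Minimum nonzero at m = 1: t = λ / (2 n) = 691 / (2 × 1.0) = 346 nm.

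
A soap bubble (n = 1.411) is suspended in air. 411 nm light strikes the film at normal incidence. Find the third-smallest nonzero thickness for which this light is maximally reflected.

364 nm

At the upper boundary (n = 1.0 to n = 1.411) the reflected ray undergoes a half-wave phase shift.
Ray reflecting at the bottom interface goes from n = 1.411 toward n = 1.0: no phase shift.
The two reflections differ by half a wavelength.
For strong reflection here: 2 n t = (m + ½) λ.
The third-smallest nonzero thickness corresponds to m = 2: t = (m + ½) λ / (2 n) = 2.50 × 411 / (2 × 1.411) = 364 nm.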